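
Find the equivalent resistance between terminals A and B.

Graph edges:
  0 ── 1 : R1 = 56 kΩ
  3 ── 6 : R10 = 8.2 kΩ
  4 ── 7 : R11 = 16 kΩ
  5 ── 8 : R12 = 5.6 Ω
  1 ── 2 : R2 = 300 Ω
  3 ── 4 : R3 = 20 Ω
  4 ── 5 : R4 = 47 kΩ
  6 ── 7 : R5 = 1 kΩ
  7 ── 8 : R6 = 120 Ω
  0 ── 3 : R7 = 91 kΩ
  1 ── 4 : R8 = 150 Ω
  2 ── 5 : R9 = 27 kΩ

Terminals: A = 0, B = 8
The network is not a plain series/parallel combination. Inject a 1 A test current into terminal A (node 0) and return it from terminal B (node 8); then R_eq = V_A / (1 A).
Nodal analysis, taking node 8 as the 0 V reference.
Current source I_test pushes 1 A into node 0 and draws it out of node 8.
KCL at each unknown node (sum of currents leaving = 0; resistances in Ω):
  Node 0: (V_0 - V_1)/56000 + (V_0 - V_3)/91000 - 1 = 0
  Node 1: (V_1 - V_0)/56000 + (V_1 - V_2)/300 + (V_1 - V_4)/150 = 0
  Node 2: (V_2 - V_1)/300 + (V_2 - V_5)/27000 = 0
  Node 3: (V_3 - V_0)/91000 + (V_3 - V_4)/20 + (V_3 - V_6)/8200 = 0
  Node 4: (V_4 - V_1)/150 + (V_4 - V_3)/20 + (V_4 - V_5)/47000 + (V_4 - V_7)/16000 = 0
  Node 5: (V_5 - V_2)/27000 + (V_5 - V_4)/47000 + (V_5 - 0)/5.6 = 0
  Node 6: (V_6 - V_3)/8200 + (V_6 - V_7)/1000 = 0
  Node 7: (V_7 - V_4)/16000 + (V_7 - V_6)/1000 + (V_7 - 0)/120 = 0
Collecting terms (coefficients in siemens):
  0.00002885·V_0 - 0.00001786·V_1 - 0.00001099·V_3 = 1
  0.01002·V_1 - 0.00001786·V_0 - 0.003333·V_2 - 0.006667·V_4 = 0
  0.00337·V_2 - 0.003333·V_1 - 0.00003704·V_5 = 0
  0.05013·V_3 - 0.00001099·V_0 - 0.05·V_4 - 0.000122·V_6 = 0
  0.05675·V_4 - 0.006667·V_1 - 0.05·V_3 - 0.00002128·V_5 - 0.0000625·V_7 = 0
  0.1786·V_5 - 0.00003704·V_2 - 0.00002128·V_4 = 0
  0.001122·V_6 - 0.000122·V_3 - 0.001·V_7 = 0
  0.009396·V_7 - 0.0000625·V_4 - 0.001·V_6 = 0
Solving these 8 simultaneous equations (Gaussian elimination) gives:
  V_0 = 39130 V, V_1 = 4490 V, V_2 = 4440 V, V_3 = 4420 V
  V_4 = 4422 V, V_5 = 1.447 V, V_6 = 559.7 V, V_7 = 88.99 V
R_eq = V_0 / 1 A = 39130 Ω = 39.13 kΩ

Final answer: 39.13 kΩ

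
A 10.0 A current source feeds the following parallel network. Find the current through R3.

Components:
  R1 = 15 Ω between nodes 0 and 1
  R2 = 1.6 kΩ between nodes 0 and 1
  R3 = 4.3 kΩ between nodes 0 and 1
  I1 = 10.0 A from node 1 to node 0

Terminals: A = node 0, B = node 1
All resistors sit directly between nodes 0 and 1, so they are in parallel and share one voltage V; the full source current 10 A splits among them.
1/R_par = 1/15 + 1/1600 + 1/4300 = 0.06752 S  =>  R_par = 14.81 Ω
V = I × R_par = 10 × 14.81 = 148.1 V
I_R3 = V/R3 = 148.1/4300 = 0.03444 A

Final answer: 0.03444 A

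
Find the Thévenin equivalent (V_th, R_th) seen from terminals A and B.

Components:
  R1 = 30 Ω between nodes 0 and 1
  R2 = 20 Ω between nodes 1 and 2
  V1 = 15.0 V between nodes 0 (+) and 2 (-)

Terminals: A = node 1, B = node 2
Step 1 — V_th is the open-circuit voltage V_A - V_B (nothing connected across the terminals).
Nodal analysis, taking node 2 as the 0 V reference.
Source V1 fixes V_0 = 15 V.
KCL at each unknown node (sum of currents leaving = 0; resistances in Ω):
  Node 1: (V_1 - 15)/30 + (V_1 - 0)/20 = 0
Collecting terms: 0.08333 × V_1 = 0.5  =>  V_1 = 6 V
V_th = V_1 - V_2 = 6 - 0 = 6 V
Step 2 — R_th: zero the source — replace V1 by a short circuit (node 2 merges into node 0) — and find the resistance seen between A (node 1) and B (node 0).
Reduce the network between node 1 (A) and node 0 (B) by series/parallel combination:
  Rp1 = R1 ‖ R2 (parallel, both between nodes 0 and 1) = 1/(1/30 + 1/20) = 12 Ω
R_th = 12 Ω

Final answer: V_th = 6 V, R_th = 12 Ω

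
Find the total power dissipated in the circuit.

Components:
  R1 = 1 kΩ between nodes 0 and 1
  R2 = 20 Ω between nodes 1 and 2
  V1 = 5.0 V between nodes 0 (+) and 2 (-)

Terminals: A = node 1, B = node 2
Nodal analysis, taking node 2 as the 0 V reference.
Source V1 fixes V_0 = 5 V.
KCL at each unknown node (sum of currents leaving = 0; resistances in Ω):
  Node 1: (V_1 - 5)/1000 + (V_1 - 0)/20 = 0
Collecting terms: 0.051 × V_1 = 0.005  =>  V_1 = 0.09804 V
Power in each resistor, P = (ΔV)²/R:
  P_R1 = (5 - 0.09804)²/1000 = 0.02403 W
  P_R2 = (0.09804 - 0)²/20 = 0.0004806 W
P_total = P_R1 + P_R2 = 0.02451 W

Final answer: 0.02451 W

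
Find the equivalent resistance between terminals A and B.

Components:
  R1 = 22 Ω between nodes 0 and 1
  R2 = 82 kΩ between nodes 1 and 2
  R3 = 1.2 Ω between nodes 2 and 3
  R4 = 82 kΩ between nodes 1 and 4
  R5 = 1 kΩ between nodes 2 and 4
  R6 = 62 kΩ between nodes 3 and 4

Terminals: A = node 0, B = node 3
The network is not a plain series/parallel combination. Inject a 1 A test current into terminal A (node 0) and return it from terminal B (node 3); then R_eq = V_A / (1 A).
Nodal analysis, taking node 3 as the 0 V reference.
Current source I_test pushes 1 A into node 0 and draws it out of node 3.
KCL at each unknown node (sum of currents leaving = 0; resistances in Ω):
  Node 0: (V_0 - V_1)/22 - 1 = 0
  Node 1: (V_1 - V_0)/22 + (V_1 - V_2)/82000 + (V_1 - V_4)/82000 = 0
  Node 2: (V_2 - V_1)/82000 + (V_2 - 0)/1.2 + (V_2 - V_4)/1000 = 0
  Node 4: (V_4 - V_1)/82000 + (V_4 - V_2)/1000 + (V_4 - 0)/62000 = 0
Collecting terms (coefficients in siemens):
  0.04545·V_0 - 0.04545·V_1 = 1
  0.04548·V_1 - 0.04545·V_0 - 0.0000122·V_2 - 0.0000122·V_4 = 0
  0.8343·V_2 - 0.0000122·V_1 - 0.001·V_4 = 0
  0.001028·V_4 - 0.0000122·V_1 - 0.001·V_2 = 0
Solving these 4 simultaneous equations (Gaussian elimination) gives:
  V_0 = 41270 V, V_1 = 41250 V, V_2 = 1.191 V, V_4 = 490.3 V
R_eq = V_0 / 1 A = 41270 Ω = 41.27 kΩ

Final answer: 41.27 kΩ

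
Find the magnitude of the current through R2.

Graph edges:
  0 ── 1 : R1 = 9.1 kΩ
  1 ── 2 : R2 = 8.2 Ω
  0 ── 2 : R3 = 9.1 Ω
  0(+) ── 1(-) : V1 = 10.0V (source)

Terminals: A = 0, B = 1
Nodal analysis, taking node 1 as the 0 V reference.
Source V1 fixes V_0 = 10 V.
KCL at each unknown node (sum of currents leaving = 0; resistances in Ω):
  Node 2: (V_2 - 0)/8.2 + (V_2 - 10)/9.1 = 0
Collecting terms: 0.2318 × V_2 = 1.099  =>  V_2 = 4.74 V
I_R2 = (V_1 - V_2)/R2 = (0 - 4.74)/8.2 = -0.578 A
|I_R2| = 0.578 A

Final answer: |I_R2| = 0.578 A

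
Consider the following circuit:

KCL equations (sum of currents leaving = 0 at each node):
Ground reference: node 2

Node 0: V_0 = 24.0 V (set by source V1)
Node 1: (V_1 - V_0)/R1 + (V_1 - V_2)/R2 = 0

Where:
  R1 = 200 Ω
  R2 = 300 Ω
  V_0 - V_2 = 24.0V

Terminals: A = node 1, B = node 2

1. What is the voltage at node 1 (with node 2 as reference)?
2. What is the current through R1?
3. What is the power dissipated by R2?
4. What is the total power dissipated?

Nodal analysis, taking node 2 as the 0 V reference.
Source V1 fixes V_0 = 24 V.
KCL at each unknown node (sum of currents leaving = 0; resistances in Ω):
  Node 1: (V_1 - 24)/200 + (V_1 - 0)/300 = 0
Collecting terms: 0.008333 × V_1 = 0.12  =>  V_1 = 14.4 V
Part 1:
  Read off the nodal solution: V_1 = 14.4 V
Part 2:
  I_R1 = (V_0 - V_1)/R1 = (24 - 14.4)/200 = 0.048 A
  Magnitude: I_R1 = 0.048 A
Part 3:
  I_R2 = (V_1 - V_2)/R2 = (14.4 - 0)/300 = 0.048 A
  P_R2 = I_R2² × R2 = (0.048)² × 300 = 0.6912 W
Part 4:
  Power in each resistor, P = (ΔV)²/R:
    P_R1 = (24 - 14.4)²/200 = 0.4608 W
    P_R2 = (14.4 - 0)²/300 = 0.6912 W
  P_total = P_R1 + P_R2 = 1.152 W

Final answers:
1. V_1 = 14.4 V
2. I_R1 = 0.048 A
3. P_R2 = 0.6912 W
4. P_total = 1.152 W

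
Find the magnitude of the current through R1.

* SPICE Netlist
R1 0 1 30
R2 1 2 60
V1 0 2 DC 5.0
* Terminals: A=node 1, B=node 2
Nodal analysis, taking node 2 as the 0 V reference.
Source V1 fixes V_0 = 5 V.
KCL at each unknown node (sum of currents leaving = 0; resistances in Ω):
  Node 1: (V_1 - 5)/30 + (V_1 - 0)/60 = 0
Collecting terms: 0.05 × V_1 = 0.1667  =>  V_1 = 3.333 V
I_R1 = (V_0 - V_1)/R1 = (5 - 3.333)/30 = 0.05556 A
|I_R1| = 0.05556 A

Final answer: |I_R1| = 0.05556 A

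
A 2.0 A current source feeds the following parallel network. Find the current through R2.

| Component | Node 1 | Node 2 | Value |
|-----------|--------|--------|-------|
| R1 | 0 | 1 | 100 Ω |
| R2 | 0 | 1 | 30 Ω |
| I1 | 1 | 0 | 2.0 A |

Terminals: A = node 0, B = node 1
All resistors sit directly between nodes 0 and 1, so they are in parallel and share one voltage V; the full source current 2 A splits among them.
1/R_par = 1/100 + 1/30 = 0.04333 S  =>  R_par = 23.08 Ω
V = I × R_par = 2 × 23.08 = 46.15 V
I_R2 = V/R2 = 46.15/30 = 1.538 A

Final answer: 1.538 A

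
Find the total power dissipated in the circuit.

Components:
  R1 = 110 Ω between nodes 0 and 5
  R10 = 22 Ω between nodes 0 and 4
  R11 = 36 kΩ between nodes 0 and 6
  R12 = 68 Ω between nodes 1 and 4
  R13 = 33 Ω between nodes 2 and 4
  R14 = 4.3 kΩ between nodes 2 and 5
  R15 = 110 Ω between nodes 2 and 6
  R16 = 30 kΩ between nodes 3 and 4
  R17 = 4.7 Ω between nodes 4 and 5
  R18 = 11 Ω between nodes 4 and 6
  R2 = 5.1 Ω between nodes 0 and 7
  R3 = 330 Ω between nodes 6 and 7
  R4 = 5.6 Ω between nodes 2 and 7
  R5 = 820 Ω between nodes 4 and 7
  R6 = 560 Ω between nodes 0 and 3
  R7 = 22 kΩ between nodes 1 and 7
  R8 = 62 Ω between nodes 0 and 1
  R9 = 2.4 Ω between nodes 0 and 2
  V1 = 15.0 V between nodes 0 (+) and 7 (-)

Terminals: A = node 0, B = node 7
Nodal analysis, taking node 7 as the 0 V reference.
Source V1 fixes V_0 = 15 V.
KCL at each unknown node (sum of currents leaving = 0; resistances in Ω):
  Node 1: (V_1 - 0)/22000 + (V_1 - 15)/62 + (V_1 - V_4)/68 = 0
  Node 2: (V_2 - 0)/5.6 + (V_2 - 15)/2.4 + (V_2 - V_4)/33 + (V_2 - V_5)/4300 + (V_2 - V_6)/110 = 0
  Node 3: (V_3 - 15)/560 + (V_3 - V_4)/30000 = 0
  Node 4: (V_4 - 0)/820 + (V_4 - 15)/22 + (V_4 - V_1)/68 + (V_4 - V_2)/33 + (V_4 - V_3)/30000 + (V_4 - V_5)/4.7 + (V_4 - V_6)/11 = 0
  Node 5: (V_5 - 15)/110 + (V_5 - V_2)/4300 + (V_5 - V_4)/4.7 = 0
  Node 6: (V_6 - 0)/330 + (V_6 - 15)/36000 + (V_6 - V_2)/110 + (V_6 - V_4)/11 = 0
Collecting terms (coefficients in siemens):
  0.03088·V_1 - 0.01471·V_4 = 0.2419
  0.6349·V_2 - 0.0303·V_4 - 0.0002326·V_5 - 0.009091·V_6 = 6.25
  0.001819·V_3 - 0.00003333·V_4 = 0.02679
  0.3954·V_4 - 0.01471·V_1 - 0.0303·V_2 - 0.00003333·V_3 - 0.2128·V_5 - 0.09091·V_6 = 0.6818
  0.2221·V_5 - 0.0002326·V_2 - 0.2128·V_4 = 0.1364
  0.1031·V_6 - 0.009091·V_2 - 0.09091·V_4 = 0.0004167
Solving these 6 simultaneous equations (Gaussian elimination) gives:
  V_1 = 13.94 V, V_2 = 10.64 V, V_3 = 14.96 V, V_4 = 12.83 V
  V_5 = 12.91 V, V_6 = 12.26 V
Power in each resistor, P = (ΔV)²/R:
  P_R1 = (15 - 12.91)²/110 = 0.03961 W
  P_R2 = (15 - 0)²/5.1 = 44.12 W
  P_R3 = (12.26 - 0)²/330 = 0.4552 W
  P_R4 = (10.64 - 0)²/5.6 = 20.2 W
  P_R5 = (12.83 - 0)²/820 = 0.2006 W
  P_R6 = (15 - 14.96)²/560 = 0.000002834 W
  P_R7 = (13.94 - 0)²/22000 = 0.008836 W
  P_R8 = (15 - 13.94)²/62 = 0.01803 W
  P_R9 = (15 - 10.64)²/2.4 = 7.931 W
  P_R10 = (15 - 12.83)²/22 = 0.2148 W
  P_R11 = (15 - 12.26)²/36000 = 0.0002091 W
  P_R12 = (13.94 - 12.83)²/68 = 0.01834 W
  P_R13 = (10.64 - 12.83)²/33 = 0.1452 W
  P_R14 = (10.64 - 12.91)²/4300 = 0.001204 W
  P_R15 = (10.64 - 12.26)²/110 = 0.02384 W
  P_R16 = (14.96 - 12.83)²/30000 = 0.0001518 W
  P_R17 = (12.83 - 12.91)²/4.7 = 0.001599 W
  P_R18 = (12.83 - 12.26)²/11 = 0.0295 W
P_total = P_R1 + P_R2 + P_R3 + P_R4 + P_R5 + P_R6 + P_R7 + P_R8 + P_R9 + P_R10 + P_R11 + P_R12 + P_R13 + P_R14 + P_R15 + P_R16 + P_R17 + P_R18 = 73.41 W

Final answer: 73.41 W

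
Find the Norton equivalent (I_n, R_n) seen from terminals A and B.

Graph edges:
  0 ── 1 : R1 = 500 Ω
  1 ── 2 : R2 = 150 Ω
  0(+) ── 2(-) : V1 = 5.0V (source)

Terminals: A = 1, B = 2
Find the Thévenin equivalent first; then I_n = V_th/R_th and R_n = R_th.
Step 1 — V_th is the open-circuit voltage V_A - V_B (nothing connected across the terminals).
Nodal analysis, taking node 2 as the 0 V reference.
Source V1 fixes V_0 = 5 V.
KCL at each unknown node (sum of currents leaving = 0; resistances in Ω):
  Node 1: (V_1 - 5)/500 + (V_1 - 0)/150 = 0
Collecting terms: 0.008667 × V_1 = 0.01  =>  V_1 = 1.154 V
V_th = V_1 - V_2 = 1.154 - 0 = 1.154 V
Step 2 — R_th: zero the source — replace V1 by a short circuit (node 2 merges into node 0) — and find the resistance seen between A (node 1) and B (node 0).
Reduce the network between node 1 (A) and node 0 (B) by series/parallel combination:
  Rp1 = R1 ‖ R2 (parallel, both between nodes 0 and 1) = 1/(1/500 + 1/150) = 115.4 Ω
R_th = 115.4 Ω
I_n = V_th/R_th = 1.154/115.4 = 0.01 A, and R_n = R_th = 115.4 Ω

Final answer: I_n = 0.01 A, R_n = 115.4 Ω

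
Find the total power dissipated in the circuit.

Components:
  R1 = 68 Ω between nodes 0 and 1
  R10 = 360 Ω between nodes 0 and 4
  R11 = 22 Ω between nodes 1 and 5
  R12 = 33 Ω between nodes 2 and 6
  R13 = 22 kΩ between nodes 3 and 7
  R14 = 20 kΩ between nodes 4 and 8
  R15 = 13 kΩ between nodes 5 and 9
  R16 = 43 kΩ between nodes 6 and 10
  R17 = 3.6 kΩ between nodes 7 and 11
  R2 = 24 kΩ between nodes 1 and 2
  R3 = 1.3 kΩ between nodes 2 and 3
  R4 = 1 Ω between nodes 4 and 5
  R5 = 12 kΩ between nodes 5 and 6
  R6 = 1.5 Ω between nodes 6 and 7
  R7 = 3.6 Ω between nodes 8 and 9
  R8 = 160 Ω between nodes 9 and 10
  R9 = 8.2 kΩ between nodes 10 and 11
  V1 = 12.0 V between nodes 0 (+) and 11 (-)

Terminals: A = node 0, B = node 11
Nodal analysis, taking node 11 as the 0 V reference.
Source V1 fixes V_0 = 12 V.
KCL at each unknown node (sum of currents leaving = 0; resistances in Ω):
  Node 1: (V_1 - 12)/68 + (V_1 - V_2)/24000 + (V_1 - V_5)/22 = 0
  Node 2: (V_2 - V_1)/24000 + (V_2 - V_3)/1300 + (V_2 - V_6)/33 = 0
  Node 3: (V_3 - V_2)/1300 + (V_3 - V_7)/22000 = 0
  Node 4: (V_4 - V_5)/1 + (V_4 - 12)/360 + (V_4 - V_8)/20000 = 0
  Node 5: (V_5 - V_4)/1 + (V_5 - V_6)/12000 + (V_5 - V_1)/22 + (V_5 - V_9)/13000 = 0
  Node 6: (V_6 - V_5)/12000 + (V_6 - V_7)/1.5 + (V_6 - V_2)/33 + (V_6 - V_10)/43000 = 0
  Node 7: (V_7 - V_6)/1.5 + (V_7 - V_3)/22000 + (V_7 - 0)/3600 = 0
  Node 8: (V_8 - V_9)/3.6 + (V_8 - V_4)/20000 = 0
  Node 9: (V_9 - V_8)/3.6 + (V_9 - V_10)/160 + (V_9 - V_5)/13000 = 0
  Node 10: (V_10 - V_9)/160 + (V_10 - 0)/8200 + (V_10 - V_6)/43000 = 0
Collecting terms (coefficients in siemens):
  0.0602·V_1 - 0.00004167·V_2 - 0.04545·V_5 = 0.1765
  0.03111·V_2 - 0.00004167·V_1 - 0.0007692·V_3 - 0.0303·V_6 = 0
  0.0008147·V_3 - 0.0007692·V_2 - 0.00004545·V_7 = 0
  1.003·V_4 - 1·V_5 - 0.00005·V_8 = 0.03333
  1.046·V_5 - 0.04545·V_1 - 1·V_4 - 0.00008333·V_6 - 0.00007692·V_9 = 0
  0.6971·V_6 - 0.0303·V_2 - 0.00008333·V_5 - 0.6667·V_7 - 0.00002326·V_10 = 0
  0.667·V_7 - 0.00004545·V_3 - 0.6667·V_6 = 0
  0.2778·V_8 - 0.00005·V_4 - 0.2778·V_9 = 0
  0.2841·V_9 - 0.00007692·V_5 - 0.2778·V_8 - 0.00625·V_10 = 0
  0.006395·V_10 - 0.00002326·V_6 - 0.00625·V_9 = 0
Solving these 10 simultaneous equations (Gaussian elimination) gives:
  V_1 = 11.9 V, V_2 = 3.816 V, V_3 = 3.815 V, V_4 = 11.88 V
  V_5 = 11.88 V, V_6 = 3.805 V, V_7 = 3.803 V, V_8 = 5.931 V
  V_9 = 5.93 V, V_10 = 5.809 V
Power in each resistor, P = (ΔV)²/R:
  P_R1 = (12 - 11.9)²/68 = 0.0001387 W
  P_R2 = (11.9 - 3.816)²/24000 = 0.002725 W
  P_R3 = (3.816 - 3.815)²/1300 = 0.0000000003853 W
  P_R4 = (11.88 - 11.88)²/1 = 0.000000001521 W
  P_R5 = (11.88 - 3.805)²/12000 = 0.005433 W
  P_R6 = (3.805 - 3.803)²/1.5 = 0.000001672 W
  P_R7 = (5.931 - 5.93)²/3.6 = 0.0000003184 W
  P_R8 = (5.93 - 5.809)²/160 = 0.00009121 W
  P_R9 = (5.809 - 0)²/8200 = 0.004115 W
  P_R10 = (12 - 11.88)²/360 = 0.00004074 W
  P_R11 = (11.9 - 11.88)²/22 = 0.00002621 W
  P_R12 = (3.816 - 3.805)²/33 = 0.000003735 W
  P_R13 = (3.815 - 3.803)²/22000 = 0.000000006521 W
  P_R14 = (11.88 - 5.931)²/20000 = 0.001769 W
  P_R15 = (11.88 - 5.93)²/13000 = 0.002722 W
  P_R16 = (3.805 - 5.809)²/43000 = 0.00009342 W
  P_R17 = (3.803 - 0)²/3600 = 0.004018 W
P_total = P_R1 + P_R2 + P_R3 + P_R4 + P_R5 + P_R6 + P_R7 + P_R8 + P_R9 + P_R10 + P_R11 + P_R12 + P_R13 + P_R14 + P_R15 + P_R16 + P_R17 = 0.02118 W

Final answer: 0.02118 W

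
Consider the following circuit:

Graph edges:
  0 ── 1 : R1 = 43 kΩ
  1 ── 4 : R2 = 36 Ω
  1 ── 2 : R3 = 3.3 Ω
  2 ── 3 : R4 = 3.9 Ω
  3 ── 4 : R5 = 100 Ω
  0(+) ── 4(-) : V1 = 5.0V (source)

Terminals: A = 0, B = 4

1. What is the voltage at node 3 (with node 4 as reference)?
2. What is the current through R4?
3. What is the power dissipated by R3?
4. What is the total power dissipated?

Nodal analysis, taking node 4 as the 0 V reference.
Source V1 fixes V_0 = 5 V.
KCL at each unknown node (sum of currents leaving = 0; resistances in Ω):
  Node 1: (V_1 - 5)/43000 + (V_1 - 0)/36 + (V_1 - V_2)/3.3 = 0
  Node 2: (V_2 - V_1)/3.3 + (V_2 - V_3)/3.9 = 0
  Node 3: (V_3 - V_2)/3.9 + (V_3 - 0)/100 = 0
Collecting terms (coefficients in siemens):
  0.3308·V_1 - 0.303·V_2 = 0.0001163
  0.5594·V_2 - 0.303·V_1 - 0.2564·V_3 = 0
  0.2664·V_3 - 0.2564·V_2 = 0
Solving these 3 simultaneous equations (Gaussian elimination) gives:
  V_1 = 0.003132 V, V_2 = 0.003035 V, V_3 = 0.002921 V
Part 1:
  Read off the nodal solution: V_3 = 0.002921 V
Part 2:
  I_R4 = (V_2 - V_3)/R4 = (0.003035 - 0.002921)/3.9 = 0.00002921 A
  Magnitude: I_R4 = 0.00002921 A
Part 3:
  I_R3 = (V_1 - V_2)/R3 = (0.003132 - 0.003035)/3.3 = 0.00002921 A
  P_R3 = I_R3² × R3 = (0.00002921)² × 3.3 = 0.000000002816 W
Part 4:
  Power in each resistor, P = (ΔV)²/R:
    P_R1 = (5 - 0.003132)²/43000 = 0.0005807 W
    P_R2 = (0.003132 - 0)²/36 = 0.0000002724 W
    P_R3 = (0.003132 - 0.003035)²/3.3 = 0.000000002816 W
    P_R4 = (0.003035 - 0.002921)²/3.9 = 0.000000003328 W
    P_R5 = (0.002921 - 0)²/100 = 0.00000008534 W
  P_total = P_R1 + P_R2 + P_R3 + P_R4 + P_R5 = 0.000581 W

Final answers:
1. V_3 = 0.002921 V
2. I_R4 = 2.921e-05 A
3. P_R3 = 2.816e-09 W
4. P_total = 0.000581 W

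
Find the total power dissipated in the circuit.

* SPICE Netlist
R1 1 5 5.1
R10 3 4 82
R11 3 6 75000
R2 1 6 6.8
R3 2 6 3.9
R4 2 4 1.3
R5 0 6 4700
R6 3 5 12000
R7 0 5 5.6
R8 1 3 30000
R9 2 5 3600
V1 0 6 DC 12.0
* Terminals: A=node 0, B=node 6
Nodal analysis, taking node 6 as the 0 V reference.
Source V1 fixes V_0 = 12 V.
KCL at each unknown node (sum of currents leaving = 0; resistances in Ω):
  Node 1: (V_1 - V_5)/5.1 + (V_1 - 0)/6.8 + (V_1 - V_3)/30000 = 0
  Node 2: (V_2 - 0)/3.9 + (V_2 - V_4)/1.3 + (V_2 - V_5)/3600 = 0
  Node 3: (V_3 - V_5)/12000 + (V_3 - V_1)/30000 + (V_3 - V_4)/82 + (V_3 - 0)/75000 = 0
  Node 4: (V_4 - V_2)/1.3 + (V_4 - V_3)/82 = 0
  Node 5: (V_5 - V_1)/5.1 + (V_5 - V_3)/12000 + (V_5 - 12)/5.6 + (V_5 - V_2)/3600 = 0
Collecting terms (coefficients in siemens):
  0.3432·V_1 - 0.00003333·V_3 - 0.1961·V_5 = 0
  1.026·V_2 - 0.7692·V_4 - 0.0002778·V_5 = 0
  0.01233·V_3 - 0.00003333·V_1 - 0.0122·V_4 - 0.00008333·V_5 = 0
  0.7814·V_4 - 0.7692·V_2 - 0.0122·V_3 = 0
  0.375·V_5 - 0.1961·V_1 - 0.0002778·V_2 - 0.00008333·V_3 = 2.143
Solving these 5 simultaneous equations (Gaussian elimination) gives:
  V_1 = 4.656 V, V_2 = 0.01203 V, V_3 = 0.08065 V, V_4 = 0.0131 V
  V_5 = 8.149 V
Power in each resistor, P = (ΔV)²/R:
  P_R1 = (4.656 - 8.149)²/5.1 = 2.392 W
  P_R2 = (4.656 - 0)²/6.8 = 3.188 W
  P_R3 = (0.01203 - 0)²/3.9 = 0.00003709 W
  P_R4 = (0.01203 - 0.0131)²/1.3 = 0.0000008821 W
  P_R5 = (12 - 0)²/4700 = 0.03064 W
  P_R6 = (0.08065 - 8.149)²/12000 = 0.005424 W
  P_R7 = (12 - 8.149)²/5.6 = 2.649 W
  P_R8 = (4.656 - 0.08065)²/30000 = 0.0006977 W
  P_R9 = (0.01203 - 8.149)²/3600 = 0.01839 W
  P_R10 = (0.08065 - 0.0131)²/82 = 0.00005564 W
  P_R11 = (0.08065 - 0)²/75000 = 0.00000008672 W
P_total = P_R1 + P_R2 + P_R3 + P_R4 + P_R5 + P_R6 + P_R7 + P_R8 + P_R9 + P_R10 + P_R11 = 8.284 W

Final answer: 8.284 W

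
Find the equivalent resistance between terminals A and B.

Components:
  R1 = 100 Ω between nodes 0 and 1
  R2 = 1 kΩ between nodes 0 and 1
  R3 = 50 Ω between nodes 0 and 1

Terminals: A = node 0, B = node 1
Reduce the network between node 0 (A) and node 1 (B) by series/parallel combination:
  Rp1 = R1 ‖ R2 ‖ R3 (parallel, all between nodes 0 and 1) = 1/(1/100 + 1/1000 + 1/50) = 32.26 Ω
R_eq = 32.26 Ω

Final answer: 32.26 Ω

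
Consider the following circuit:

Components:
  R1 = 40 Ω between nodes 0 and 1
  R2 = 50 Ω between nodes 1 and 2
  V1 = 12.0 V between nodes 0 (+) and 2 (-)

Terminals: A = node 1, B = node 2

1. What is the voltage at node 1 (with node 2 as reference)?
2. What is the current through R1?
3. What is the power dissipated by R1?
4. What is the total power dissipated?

Nodal analysis, taking node 2 as the 0 V reference.
Source V1 fixes V_0 = 12 V.
KCL at each unknown node (sum of currents leaving = 0; resistances in Ω):
  Node 1: (V_1 - 12)/40 + (V_1 - 0)/50 = 0
Collecting terms: 0.045 × V_1 = 0.3  =>  V_1 = 6.667 V
Part 1:
  Read off the nodal solution: V_1 = 6.667 V
Part 2:
  I_R1 = (V_0 - V_1)/R1 = (12 - 6.667)/40 = 0.1333 A
  Magnitude: I_R1 = 0.1333 A
Part 3:
  I_R1 = (V_0 - V_1)/R1 = (12 - 6.667)/40 = 0.1333 A
  P_R1 = I_R1² × R1 = (0.1333)² × 40 = 0.7111 W
Part 4:
  Power in each resistor, P = (ΔV)²/R:
    P_R1 = (12 - 6.667)²/40 = 0.7111 W
    P_R2 = (6.667 - 0)²/50 = 0.8889 W
  P_total = P_R1 + P_R2 = 1.6 W

Final answers:
1. V_1 = 6.667 V
2. I_R1 = 0.1333 A
3. P_R1 = 0.7111 W
4. P_total = 1.6 W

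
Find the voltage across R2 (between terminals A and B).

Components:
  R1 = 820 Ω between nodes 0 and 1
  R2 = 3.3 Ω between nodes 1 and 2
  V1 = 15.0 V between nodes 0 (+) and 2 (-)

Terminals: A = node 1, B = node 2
R1 and R2 are in series across V1 (node 0 → node 1 → node 2), and the output A–B is taken across R2, so this is a voltage divider.
Series current: I = V1/(R1 + R2) = 15/(820 + 3.3) = 15/823.3 = 0.01822 A
V_R2 = I × R2 = V1 × R2/(R1 + R2) = 15 × 3.3/823.3 = 0.06012 V

Final answer: 0.06012 V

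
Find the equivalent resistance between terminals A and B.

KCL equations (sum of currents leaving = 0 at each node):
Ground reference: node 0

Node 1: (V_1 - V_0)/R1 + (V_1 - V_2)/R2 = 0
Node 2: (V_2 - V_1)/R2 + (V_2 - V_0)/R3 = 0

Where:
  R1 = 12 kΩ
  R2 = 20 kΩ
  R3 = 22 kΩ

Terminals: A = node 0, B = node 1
Reduce the network between node 0 (A) and node 1 (B) by series/parallel combination:
  Rs1 = R3 + R2 (series, joined only at node 2) = 22000 + 20000 = 42000 Ω
  Rp1 = R1 ‖ Rs1 (parallel, both between nodes 0 and 1) = 1/(1/12000 + 1/42000) = 9333 Ω
R_eq = 9.333 kΩ

Final answer: 9.333 kΩ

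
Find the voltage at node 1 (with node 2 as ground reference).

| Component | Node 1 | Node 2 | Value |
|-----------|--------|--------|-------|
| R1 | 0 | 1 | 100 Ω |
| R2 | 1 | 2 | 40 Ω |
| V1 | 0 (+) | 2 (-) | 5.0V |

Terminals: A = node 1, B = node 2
Nodal analysis, taking node 2 as the 0 V reference.
Source V1 fixes V_0 = 5 V.
KCL at each unknown node (sum of currents leaving = 0; resistances in Ω):
  Node 1: (V_1 - 5)/100 + (V_1 - 0)/40 = 0
Collecting terms: 0.035 × V_1 = 0.05  =>  V_1 = 1.429 V
The requested potential is V_1 = 1.429 V.

Final answer: V_1 = 1.429 V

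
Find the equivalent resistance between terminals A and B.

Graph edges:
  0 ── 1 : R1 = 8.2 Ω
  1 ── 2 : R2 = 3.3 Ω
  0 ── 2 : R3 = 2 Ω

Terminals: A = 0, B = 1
Reduce the network between node 0 (A) and node 1 (B) by series/parallel combination:
  Rs1 = R3 + R2 (series, joined only at node 2) = 2 + 3.3 = 5.3 Ω
  Rp1 = R1 ‖ Rs1 (parallel, both between nodes 0 and 1) = 1/(1/8.2 + 1/5.3) = 3.219 Ω
R_eq = 3.219 Ω

Final answer: 3.219 Ω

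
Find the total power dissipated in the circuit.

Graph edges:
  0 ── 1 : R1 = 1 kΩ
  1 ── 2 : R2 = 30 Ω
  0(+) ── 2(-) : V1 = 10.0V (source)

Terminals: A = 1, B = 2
Nodal analysis, taking node 2 as the 0 V reference.
Source V1 fixes V_0 = 10 V.
KCL at each unknown node (sum of currents leaving = 0; resistances in Ω):
  Node 1: (V_1 - 10)/1000 + (V_1 - 0)/30 = 0
Collecting terms: 0.03433 × V_1 = 0.01  =>  V_1 = 0.2913 V
Power in each resistor, P = (ΔV)²/R:
  P_R1 = (10 - 0.2913)²/1000 = 0.09426 W
  P_R2 = (0.2913 - 0)²/30 = 0.002828 W
P_total = P_R1 + P_R2 = 0.09709 W

Final answer: 0.09709 W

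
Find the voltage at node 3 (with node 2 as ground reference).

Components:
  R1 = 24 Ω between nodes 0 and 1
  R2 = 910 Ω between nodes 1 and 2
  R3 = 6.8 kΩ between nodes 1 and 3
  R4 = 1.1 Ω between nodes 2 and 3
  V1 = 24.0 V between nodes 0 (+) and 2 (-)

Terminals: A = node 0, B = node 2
Nodal analysis, taking node 2 as the 0 V reference.
Source V1 fixes V_0 = 24 V.
KCL at each unknown node (sum of currents leaving = 0; resistances in Ω):
  Node 1: (V_1 - 24)/24 + (V_1 - 0)/910 + (V_1 - V_3)/6800 = 0
  Node 3: (V_3 - V_1)/6800 + (V_3 - 0)/1.1 = 0
Collecting terms (coefficients in siemens):
  0.04291·V_1 - 0.0001471·V_3 = 1
  0.9092·V_3 - 0.0001471·V_1 = 0
Determinant D = (0.04291)(0.9092) - (-0.0001471)(-0.0001471) = 0.03902
V_1 = [(1)(0.9092) - (-0.0001471)(0)]/D = 23.3 V
V_3 = [(0.04291)(0) - (1)(-0.0001471)]/D = 0.003769 V
The requested potential is V_3 = 0.003769 V.

Final answer: V_3 = 0.003769 V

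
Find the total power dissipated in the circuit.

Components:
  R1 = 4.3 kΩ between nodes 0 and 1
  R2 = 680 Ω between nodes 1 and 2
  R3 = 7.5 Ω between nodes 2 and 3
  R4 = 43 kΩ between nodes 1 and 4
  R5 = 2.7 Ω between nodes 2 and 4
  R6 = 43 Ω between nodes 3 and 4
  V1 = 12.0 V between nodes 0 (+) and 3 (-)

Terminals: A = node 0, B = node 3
Nodal analysis, taking node 3 as the 0 V reference.
Source V1 fixes V_0 = 12 V.
KCL at each unknown node (sum of currents leaving = 0; resistances in Ω):
  Node 1: (V_1 - 12)/4300 + (V_1 - V_2)/680 + (V_1 - V_4)/43000 = 0
  Node 2: (V_2 - V_1)/680 + (V_2 - 0)/7.5 + (V_2 - V_4)/2.7 = 0
  Node 4: (V_4 - V_1)/43000 + (V_4 - V_2)/2.7 + (V_4 - 0)/43 = 0
Collecting terms (coefficients in siemens):
  0.001726·V_1 - 0.001471·V_2 - 0.00002326·V_4 = 0.002791
  0.5052·V_2 - 0.001471·V_1 - 0.3704·V_4 = 0
  0.3936·V_4 - 0.00002326·V_1 - 0.3704·V_2 = 0
Solving these 3 simultaneous equations (Gaussian elimination) gives:
  V_1 = 1.63 V, V_2 = 0.01552 V, V_4 = 0.0147 V
Power in each resistor, P = (ΔV)²/R:
  P_R1 = (12 - 1.63)²/4300 = 0.02501 W
  P_R2 = (1.63 - 0.01552)²/680 = 0.003833 W
  P_R3 = (0.01552 - 0)²/7.5 = 0.00003213 W
  P_R4 = (1.63 - 0.0147)²/43000 = 0.00006067 W
  P_R5 = (0.01552 - 0.0147)²/2.7 = 0.0000002501 W
  P_R6 = (0 - 0.0147)²/43 = 0.000005026 W
P_total = P_R1 + P_R2 + P_R3 + P_R4 + P_R5 + P_R6 = 0.02894 W

Final answer: 0.02894 W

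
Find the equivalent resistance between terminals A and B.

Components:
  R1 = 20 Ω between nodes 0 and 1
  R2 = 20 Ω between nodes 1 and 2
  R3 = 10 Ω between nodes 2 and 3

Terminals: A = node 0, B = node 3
Reduce the network between node 0 (A) and node 3 (B) by series/parallel combination:
  Rs1 = R1 + R2 (series, joined only at node 1) = 20 + 20 = 40 Ω
  Rs2 = R3 + Rs1 (series, joined only at node 2) = 10 + 40 = 50 Ω
R_eq = 50 Ω

Final answer: 50 Ω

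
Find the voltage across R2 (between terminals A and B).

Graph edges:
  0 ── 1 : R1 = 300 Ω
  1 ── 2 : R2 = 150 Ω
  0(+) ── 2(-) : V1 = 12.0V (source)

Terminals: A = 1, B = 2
R1 and R2 are in series across V1 (node 0 → node 1 → node 2), and the output A–B is taken across R2, so this is a voltage divider.
Series current: I = V1/(R1 + R2) = 12/(300 + 150) = 12/450 = 0.02667 A
V_R2 = I × R2 = V1 × R2/(R1 + R2) = 12 × 150/450 = 4 V

Final answer: 4 V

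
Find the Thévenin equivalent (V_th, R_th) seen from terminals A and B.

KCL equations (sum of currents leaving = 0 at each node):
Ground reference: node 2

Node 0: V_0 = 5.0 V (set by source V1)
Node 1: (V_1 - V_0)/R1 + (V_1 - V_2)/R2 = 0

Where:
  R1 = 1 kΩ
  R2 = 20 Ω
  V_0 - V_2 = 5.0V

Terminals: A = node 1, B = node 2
Step 1 — V_th is the open-circuit voltage V_A - V_B (nothing connected across the terminals).
Nodal analysis, taking node 2 as the 0 V reference.
Source V1 fixes V_0 = 5 V.
KCL at each unknown node (sum of currents leaving = 0; resistances in Ω):
  Node 1: (V_1 - 5)/1000 + (V_1 - 0)/20 = 0
Collecting terms: 0.051 × V_1 = 0.005  =>  V_1 = 0.09804 V
V_th = V_1 - V_2 = 0.09804 - 0 = 0.09804 V
Step 2 — R_th: zero the source — replace V1 by a short circuit (node 2 merges into node 0) — and find the resistance seen between A (node 1) and B (node 0).
Reduce the network between node 1 (A) and node 0 (B) by series/parallel combination:
  Rp1 = R1 ‖ R2 (parallel, both between nodes 0 and 1) = 1/(1/1000 + 1/20) = 19.61 Ω
R_th = 19.61 Ω

Final answer: V_th = 0.09804 V, R_th = 19.61 Ω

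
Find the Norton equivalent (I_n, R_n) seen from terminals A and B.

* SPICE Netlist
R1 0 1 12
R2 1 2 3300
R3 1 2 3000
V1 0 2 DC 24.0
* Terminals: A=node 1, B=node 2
Find the Thévenin equivalent first; then I_n = V_th/R_th and R_n = R_th.
Step 1 — V_th is the open-circuit voltage V_A - V_B (nothing connected across the terminals).
Nodal analysis, taking node 2 as the 0 V reference.
Source V1 fixes V_0 = 24 V.
KCL at each unknown node (sum of currents leaving = 0; resistances in Ω):
  Node 1: (V_1 - 24)/12 + (V_1 - 0)/3300 + (V_1 - 0)/3000 = 0
Collecting terms: 0.08397 × V_1 = 2  =>  V_1 = 23.82 V
V_th = V_1 - V_2 = 23.82 - 0 = 23.82 V
Step 2 — R_th: zero the source — replace V1 by a short circuit (node 2 merges into node 0) — and find the resistance seen between A (node 1) and B (node 0).
Reduce the network between node 1 (A) and node 0 (B) by series/parallel combination:
  Rp1 = R1 ‖ R2 ‖ R3 (parallel, all between nodes 0 and 1) = 1/(1/12 + 1/3300 + 1/3000) = 11.91 Ω
R_th = 11.91 Ω
I_n = V_th/R_th = 23.82/11.91 = 2 A, and R_n = R_th = 11.91 Ω

Final answer: I_n = 2 A, R_n = 11.91 Ω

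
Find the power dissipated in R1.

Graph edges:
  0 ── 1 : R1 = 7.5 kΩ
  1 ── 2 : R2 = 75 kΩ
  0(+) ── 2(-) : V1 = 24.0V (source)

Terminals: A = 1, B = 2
Nodal analysis, taking node 2 as the 0 V reference.
Source V1 fixes V_0 = 24 V.
KCL at each unknown node (sum of currents leaving = 0; resistances in Ω):
  Node 1: (V_1 - 24)/7500 + (V_1 - 0)/75000 = 0
Collecting terms: 0.0001467 × V_1 = 0.0032  =>  V_1 = 21.82 V
I_R1 = (V_0 - V_1)/R1 = (24 - 21.82)/7500 = 0.0002909 A
P_R1 = I_R1² × R1 = (0.0002909)² × 7500 = 0.0006347 W

Final answer: 0.0006347 W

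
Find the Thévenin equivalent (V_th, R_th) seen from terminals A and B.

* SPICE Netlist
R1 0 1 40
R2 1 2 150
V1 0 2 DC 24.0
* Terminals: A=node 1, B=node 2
Step 1 — V_th is the open-circuit voltage V_A - V_B (nothing connected across the terminals).
Nodal analysis, taking node 2 as the 0 V reference.
Source V1 fixes V_0 = 24 V.
KCL at each unknown node (sum of currents leaving = 0; resistances in Ω):
  Node 1: (V_1 - 24)/40 + (V_1 - 0)/150 = 0
Collecting terms: 0.03167 × V_1 = 0.6  =>  V_1 = 18.95 V
V_th = V_1 - V_2 = 18.95 - 0 = 18.95 V
Step 2 — R_th: zero the source — replace V1 by a short circuit (node 2 merges into node 0) — and find the resistance seen between A (node 1) and B (node 0).
Reduce the network between node 1 (A) and node 0 (B) by series/parallel combination:
  Rp1 = R1 ‖ R2 (parallel, both between nodes 0 and 1) = 1/(1/40 + 1/150) = 31.58 Ω
R_th = 31.58 Ω

Final answer: V_th = 18.95 V, R_th = 31.58 Ω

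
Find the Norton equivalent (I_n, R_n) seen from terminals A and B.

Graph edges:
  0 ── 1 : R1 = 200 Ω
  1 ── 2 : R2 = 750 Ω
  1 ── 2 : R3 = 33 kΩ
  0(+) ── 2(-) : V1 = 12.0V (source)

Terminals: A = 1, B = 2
Find the Thévenin equivalent first; then I_n = V_th/R_th and R_n = R_th.
Step 1 — V_th is the open-circuit voltage V_A - V_B (nothing connected across the terminals).
Nodal analysis, taking node 2 as the 0 V reference.
Source V1 fixes V_0 = 12 V.
KCL at each unknown node (sum of currents leaving = 0; resistances in Ω):
  Node 1: (V_1 - 12)/200 + (V_1 - 0)/750 + (V_1 - 0)/33000 = 0
Collecting terms: 0.006364 × V_1 = 0.06  =>  V_1 = 9.429 V
V_th = V_1 - V_2 = 9.429 - 0 = 9.429 V
Step 2 — R_th: zero the source — replace V1 by a short circuit (node 2 merges into node 0) — and find the resistance seen between A (node 1) and B (node 0).
Reduce the network between node 1 (A) and node 0 (B) by series/parallel combination:
  Rp1 = R1 ‖ R2 ‖ R3 (parallel, all between nodes 0 and 1) = 1/(1/200 + 1/750 + 1/33000) = 157.1 Ω
R_th = 157.1 Ω
I_n = V_th/R_th = 9.429/157.1 = 0.06 A, and R_n = R_th = 157.1 Ω

Final answer: I_n = 0.06 A, R_n = 157.1 Ω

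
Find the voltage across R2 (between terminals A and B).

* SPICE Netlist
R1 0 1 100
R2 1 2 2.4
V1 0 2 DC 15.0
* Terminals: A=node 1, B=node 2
R1 and R2 are in series across V1 (node 0 → node 1 → node 2), and the output A–B is taken across R2, so this is a voltage divider.
Series current: I = V1/(R1 + R2) = 15/(100 + 2.4) = 15/102.4 = 0.1465 A
V_R2 = I × R2 = V1 × R2/(R1 + R2) = 15 × 2.4/102.4 = 0.3516 V

Final answer: 0.3516 V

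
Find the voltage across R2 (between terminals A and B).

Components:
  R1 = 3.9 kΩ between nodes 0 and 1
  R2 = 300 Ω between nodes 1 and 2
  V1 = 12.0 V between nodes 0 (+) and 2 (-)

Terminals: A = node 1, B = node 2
R1 and R2 are in series across V1 (node 0 → node 1 → node 2), and the output A–B is taken across R2, so this is a voltage divider.
Series current: I = V1/(R1 + R2) = 12/(3900 + 300) = 12/4200 = 0.002857 A
V_R2 = I × R2 = V1 × R2/(R1 + R2) = 12 × 300/4200 = 0.8571 V

Final answer: 0.8571 V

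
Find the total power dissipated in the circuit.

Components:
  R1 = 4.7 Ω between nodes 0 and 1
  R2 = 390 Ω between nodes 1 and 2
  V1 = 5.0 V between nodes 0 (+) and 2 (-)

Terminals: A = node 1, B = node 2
Nodal analysis, taking node 2 as the 0 V reference.
Source V1 fixes V_0 = 5 V.
KCL at each unknown node (sum of currents leaving = 0; resistances in Ω):
  Node 1: (V_1 - 5)/4.7 + (V_1 - 0)/390 = 0
Collecting terms: 0.2153 × V_1 = 1.064  =>  V_1 = 4.94 V
Power in each resistor, P = (ΔV)²/R:
  P_R1 = (5 - 4.94)²/4.7 = 0.0007542 W
  P_R2 = (4.94 - 0)²/390 = 0.06259 W
P_total = P_R1 + P_R2 = 0.06334 W

Final answer: 0.06334 W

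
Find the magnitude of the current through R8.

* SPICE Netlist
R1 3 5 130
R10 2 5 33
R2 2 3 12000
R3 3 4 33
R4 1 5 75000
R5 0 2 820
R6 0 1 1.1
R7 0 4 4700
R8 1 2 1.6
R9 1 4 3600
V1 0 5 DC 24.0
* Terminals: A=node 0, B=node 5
Nodal analysis, taking node 5 as the 0 V reference.
Source V1 fixes V_0 = 24 V.
KCL at each unknown node (sum of currents leaving = 0; resistances in Ω):
  Node 1: (V_1 - 0)/75000 + (V_1 - 24)/1.1 + (V_1 - V_2)/1.6 + (V_1 - V_4)/3600 = 0
  Node 2: (V_2 - V_3)/12000 + (V_2 - 24)/820 + (V_2 - V_1)/1.6 + (V_2 - 0)/33 = 0
  Node 3: (V_3 - 0)/130 + (V_3 - V_2)/12000 + (V_3 - V_4)/33 = 0
  Node 4: (V_4 - V_3)/33 + (V_4 - 24)/4700 + (V_4 - V_1)/3600 = 0
Collecting terms (coefficients in siemens):
  1.534·V_1 - 0.625·V_2 - 0.0002778·V_4 = 21.82
  0.6566·V_2 - 0.625·V_1 - 0.00008333·V_3 = 0.02927
  0.03808·V_3 - 0.00008333·V_2 - 0.0303·V_4 = 0
  0.03079·V_4 - 0.0002778·V_1 - 0.0303·V_3 = 0.005106
Solving these 4 simultaneous equations (Gaussian elimination) gives:
  V_1 = 23.25 V, V_2 = 22.18 V, V_3 = 1.602 V, V_4 = 1.952 V
I_R8 = (V_1 - V_2)/R8 = (23.25 - 22.18)/1.6 = 0.6716 A
|I_R8| = 0.6716 A

Final answer: |I_R8| = 0.6716 A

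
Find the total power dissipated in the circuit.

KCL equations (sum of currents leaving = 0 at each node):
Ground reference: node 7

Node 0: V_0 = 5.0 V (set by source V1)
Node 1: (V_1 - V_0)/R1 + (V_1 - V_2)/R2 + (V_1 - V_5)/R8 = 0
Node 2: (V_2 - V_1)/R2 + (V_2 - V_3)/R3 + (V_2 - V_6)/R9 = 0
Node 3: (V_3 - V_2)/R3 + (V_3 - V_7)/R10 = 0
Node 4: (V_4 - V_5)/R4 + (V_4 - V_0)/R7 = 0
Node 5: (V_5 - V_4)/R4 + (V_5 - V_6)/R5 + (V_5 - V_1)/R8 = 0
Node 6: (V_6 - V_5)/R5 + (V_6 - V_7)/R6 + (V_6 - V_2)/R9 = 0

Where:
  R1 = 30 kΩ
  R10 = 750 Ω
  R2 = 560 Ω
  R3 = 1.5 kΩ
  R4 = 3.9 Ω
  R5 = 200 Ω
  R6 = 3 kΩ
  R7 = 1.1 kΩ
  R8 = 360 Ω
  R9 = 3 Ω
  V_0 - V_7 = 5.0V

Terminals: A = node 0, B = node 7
Nodal analysis, taking node 7 as the 0 V reference.
Source V1 fixes V_0 = 5 V.
KCL at each unknown node (sum of currents leaving = 0; resistances in Ω):
  Node 1: (V_1 - 5)/30000 + (V_1 - V_2)/560 + (V_1 - V_5)/360 = 0
  Node 2: (V_2 - V_1)/560 + (V_2 - V_3)/1500 + (V_2 - V_6)/3 = 0
  Node 3: (V_3 - V_2)/1500 + (V_3 - 0)/750 = 0
  Node 4: (V_4 - V_5)/3.9 + (V_4 - 5)/1100 = 0
  Node 5: (V_5 - V_4)/3.9 + (V_5 - V_6)/200 + (V_5 - V_1)/360 = 0
  Node 6: (V_6 - V_5)/200 + (V_6 - 0)/3000 + (V_6 - V_2)/3 = 0
Collecting terms (coefficients in siemens):
  0.004597·V_1 - 0.001786·V_2 - 0.002778·V_5 = 0.0001667
  0.3358·V_2 - 0.001786·V_1 - 0.0006667·V_3 - 0.3333·V_6 = 0
  0.002·V_3 - 0.0006667·V_2 = 0
  0.2573·V_4 - 0.2564·V_5 = 0.004545
  0.2642·V_5 - 0.002778·V_1 - 0.2564·V_4 - 0.005·V_6 = 0
  0.3387·V_6 - 0.3333·V_2 - 0.005·V_5 = 0
Solving these 6 simultaneous equations (Gaussian elimination) gives:
  V_1 = 2.773 V, V_2 = 2.559 V, V_3 = 0.8531 V, V_4 = 2.891 V
  V_5 = 2.884 V, V_6 = 2.562 V
Power in each resistor, P = (ΔV)²/R:
  P_R1 = (5 - 2.773)²/30000 = 0.0001653 W
  P_R2 = (2.773 - 2.559)²/560 = 0.0000815 W
  P_R3 = (2.559 - 0.8531)²/1500 = 0.001941 W
  P_R4 = (2.891 - 2.884)²/3.9 = 0.00001433 W
  P_R5 = (2.884 - 2.562)²/200 = 0.0005184 W
  P_R6 = (2.562 - 0)²/3000 = 0.002187 W
  P_R7 = (5 - 2.891)²/1100 = 0.004043 W
  P_R8 = (2.773 - 2.884)²/360 = 0.00003399 W
  P_R9 = (2.559 - 2.562)²/3 = 0.000001715 W
  P_R10 = (0.8531 - 0)²/750 = 0.0009704 W
P_total = P_R1 + P_R2 + P_R3 + P_R4 + P_R5 + P_R6 + P_R7 + P_R8 + P_R9 + P_R10 = 0.009957 W

Final answer: 0.009957 W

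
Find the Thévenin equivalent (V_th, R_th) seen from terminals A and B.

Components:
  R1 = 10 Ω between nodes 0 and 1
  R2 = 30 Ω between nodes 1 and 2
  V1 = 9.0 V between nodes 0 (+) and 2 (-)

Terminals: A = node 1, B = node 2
Step 1 — V_th is the open-circuit voltage V_A - V_B (nothing connected across the terminals).
Nodal analysis, taking node 2 as the 0 V reference.
Source V1 fixes V_0 = 9 V.
KCL at each unknown node (sum of currents leaving = 0; resistances in Ω):
  Node 1: (V_1 - 9)/10 + (V_1 - 0)/30 = 0
Collecting terms: 0.1333 × V_1 = 0.9  =>  V_1 = 6.75 V
V_th = V_1 - V_2 = 6.75 - 0 = 6.75 V
Step 2 — R_th: zero the source — replace V1 by a short circuit (node 2 merges into node 0) — and find the resistance seen between A (node 1) and B (node 0).
Reduce the network between node 1 (A) and node 0 (B) by series/parallel combination:
  Rp1 = R1 ‖ R2 (parallel, both between nodes 0 and 1) = 1/(1/10 + 1/30) = 7.5 Ω
R_th = 7.5 Ω

Final answer: V_th = 6.75 V, R_th = 7.5 Ω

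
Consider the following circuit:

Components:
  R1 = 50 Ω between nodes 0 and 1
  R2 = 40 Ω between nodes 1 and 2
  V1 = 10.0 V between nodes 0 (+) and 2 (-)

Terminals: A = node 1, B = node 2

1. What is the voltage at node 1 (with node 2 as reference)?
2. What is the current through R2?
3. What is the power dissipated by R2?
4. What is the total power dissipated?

Nodal analysis, taking node 2 as the 0 V reference.
Source V1 fixes V_0 = 10 V.
KCL at each unknown node (sum of currents leaving = 0; resistances in Ω):
  Node 1: (V_1 - 10)/50 + (V_1 - 0)/40 = 0
Collecting terms: 0.045 × V_1 = 0.2  =>  V_1 = 4.444 V
Part 1:
  Read off the nodal solution: V_1 = 4.444 V
Part 2:
  I_R2 = (V_1 - V_2)/R2 = (4.444 - 0)/40 = 0.1111 A
  Magnitude: I_R2 = 0.1111 A
Part 3:
  I_R2 = (V_1 - V_2)/R2 = (4.444 - 0)/40 = 0.1111 A
  P_R2 = I_R2² × R2 = (0.1111)² × 40 = 0.4938 W
Part 4:
  Power in each resistor, P = (ΔV)²/R:
    P_R1 = (10 - 4.444)²/50 = 0.6173 W
    P_R2 = (4.444 - 0)²/40 = 0.4938 W
  P_total = P_R1 + P_R2 = 1.111 W

Final answers:
1. V_1 = 4.444 V
2. I_R2 = 0.1111 A
3. P_R2 = 0.4938 W
4. P_total = 1.111 W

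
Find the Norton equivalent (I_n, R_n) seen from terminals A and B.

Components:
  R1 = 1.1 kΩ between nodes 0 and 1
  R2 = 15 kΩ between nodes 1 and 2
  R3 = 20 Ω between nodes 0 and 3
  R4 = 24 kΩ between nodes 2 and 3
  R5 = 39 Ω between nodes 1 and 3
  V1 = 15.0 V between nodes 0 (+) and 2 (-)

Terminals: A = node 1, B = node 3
Find the Thévenin equivalent first; then I_n = V_th/R_th and R_n = R_th.
Step 1 — V_th is the open-circuit voltage V_A - V_B (nothing connected across the terminals).
Nodal analysis, taking node 2 as the 0 V reference.
Source V1 fixes V_0 = 15 V.
KCL at each unknown node (sum of currents leaving = 0; resistances in Ω):
  Node 1: (V_1 - 15)/1100 + (V_1 - 0)/15000 + (V_1 - V_3)/39 = 0
  Node 3: (V_3 - 15)/20 + (V_3 - 0)/24000 + (V_3 - V_1)/39 = 0
Collecting terms (coefficients in siemens):
  0.02662·V_1 - 0.02564·V_3 = 0.01364
  0.07568·V_3 - 0.02564·V_1 = 0.75
Determinant D = (0.02662)(0.07568) - (-0.02564)(-0.02564) = 0.001357
V_1 = [(0.01364)(0.07568) - (-0.02564)(0.75)]/D = 14.93 V
V_3 = [(0.02662)(0.75) - (0.01364)(-0.02564)]/D = 14.97 V
V_th = V_1 - V_3 = 14.93 - 14.97 = -0.03643 V
Step 2 — R_th: zero the source — replace V1 by a short circuit (node 2 merges into node 0) — and find the resistance seen between A (node 1) and B (node 3).
Reduce the network between node 1 (A) and node 3 (B) by series/parallel combination:
  Rp1 = R1 ‖ R2 (parallel, both between nodes 0 and 1) = 1/(1/1100 + 1/15000) = 1025 Ω
  Rp2 = R3 ‖ R4 (parallel, both between nodes 0 and 3) = 1/(1/20 + 1/24000) = 19.98 Ω
  Rs1 = Rp1 + Rp2 (series, joined only at node 0) = 1025 + 19.98 = 1045 Ω
  Rp3 = R5 ‖ Rs1 (parallel, both between nodes 1 and 3) = 1/(1/39 + 1/1045) = 37.6 Ω
R_th = 37.6 Ω
I_n = V_th/R_th = -0.03643/37.6 = -0.0009689 A, and R_n = R_th = 37.6 Ω

Final answer: I_n = -0.0009689 A, R_n = 37.6 Ω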